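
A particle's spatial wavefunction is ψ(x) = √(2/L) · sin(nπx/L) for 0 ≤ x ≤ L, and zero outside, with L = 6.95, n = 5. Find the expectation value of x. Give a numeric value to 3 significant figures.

⟨x⟩ = ∫ x·|ψ|² dx (integrals over the domain).
With sin²θ = (1 − cos2θ)/2 on 0 ≤ x ≤ L: ∫sin²(nπx/L) dx = L/2, ∫x·sin²(nπx/L) dx = L²/4, ∫x²·sin²(nπx/L) dx = L³·(1/6 − 1/(4n²π²)); higher powers xᵏ the same way, integrating xᵏ·cos(2nπx/L) by parts.
⟨x⟩ = 3.4750.

3.48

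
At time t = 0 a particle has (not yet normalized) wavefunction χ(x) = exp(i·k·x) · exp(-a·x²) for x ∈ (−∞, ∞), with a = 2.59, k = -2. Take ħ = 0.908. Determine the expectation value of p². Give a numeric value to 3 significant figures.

p² χ = −ħ² d²χ/dx²; ⟨p²⟩ = −ħ² ∫ χ*·χ'' dx / ∫|χ|² dx.
Gaussian moments: ∫x^(2j)·e^(−2ax²) dx = (2j−1)!!/(4a)^j · √(π/(2a)), odd powers integrate to 0; here √(π/(2a)) = 0.77877. Derivatives: χ′ = (ik − 2ax)·χ, χ″ = ((ik − 2ax)² − 2a)·χ; the odd-in-x pieces drop out.
State is unnormalized: ∫|χ|² dx = 0.77877, and ∫χ*·(−ħ² χ'') dx = 4.2312, so ⟨p²⟩ = 4.2312 / 0.77877.
⟨p²⟩ = 5.4332.

5.43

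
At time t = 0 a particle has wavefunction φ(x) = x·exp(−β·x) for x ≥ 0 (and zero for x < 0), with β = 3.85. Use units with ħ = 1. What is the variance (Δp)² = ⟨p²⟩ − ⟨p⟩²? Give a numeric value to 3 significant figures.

Compute ⟨p⟩ and ⟨p²⟩ separately; (Δp)² = ⟨p²⟩ − ⟨p⟩².
Differentiate x·exp(−β·x) with the product rule; every integrand then reduces to terms xʲ·e^(−2βx) on [0, ∞), with ∫₀^∞ xʲ·e^(−2βx) dx = j!/(2β)^(j+1).
Normalization: ∫|φ|² dx = 0.0043808.
⟨p⟩ = 0.0000 and ⟨p²⟩ = 14.823.
(Δp)² = 14.823 − (0.0000)² = 14.823.

14.8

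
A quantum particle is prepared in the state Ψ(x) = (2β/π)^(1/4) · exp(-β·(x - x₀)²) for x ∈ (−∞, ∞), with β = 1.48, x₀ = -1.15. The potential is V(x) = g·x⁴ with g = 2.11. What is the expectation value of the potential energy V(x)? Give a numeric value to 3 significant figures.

6.70

⟨V⟩ = ∫ V(x)·|Ψ|² dx.
Gaussian moments (u = x − x₀): ∫u^(2j)·e^(−2βu²) du = (2j−1)!!/(4β)^j · √(π/(2β)), odd powers integrate to 0; here √(π/(2β)) = 1.0302.
⟨V⟩ = 6.6992.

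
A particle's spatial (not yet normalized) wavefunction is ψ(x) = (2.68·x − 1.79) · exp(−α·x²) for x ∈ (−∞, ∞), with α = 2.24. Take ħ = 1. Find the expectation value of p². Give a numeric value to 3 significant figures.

p² ψ = −ħ² d²ψ/dx²; ⟨p²⟩ = −ħ² ∫ ψ*·ψ'' dx / ∫|ψ|² dx.
Expand each integrand as polynomial × e^(−2αx²) and use ∫x^(2j)·e^(−2αx²) dx = (2j−1)!!/(4α)^j · √(π/(2α)), odd powers → 0; here √(π/(2α)) = 0.83741. Differentiate with the product rule, d/dx e^(−αx²) = −2αx·e^(−αx²).
State is unnormalized: ∫|ψ|² dx = 3.3544, and ∫ψ*·(−ħ² ψ'') dx = 10.521, so ⟨p²⟩ = 10.521 / 3.3544.
⟨p²⟩ = 3.1365.

3.14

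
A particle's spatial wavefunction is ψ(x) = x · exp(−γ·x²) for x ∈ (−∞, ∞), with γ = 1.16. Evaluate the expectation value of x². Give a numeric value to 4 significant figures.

0.6466

⟨x²⟩ = ∫ x²·|ψ|² dx / ∫|ψ|² dx (integrals over the domain).
Expand each integrand as polynomial × e^(−2γx²) and use ∫x^(2j)·e^(−2γx²) dx = (2j−1)!!/(4γ)^j · √(π/(2γ)), odd powers → 0; here √(π/(2γ)) = 1.1637.
State is unnormalized: ∫|ψ|² dx = 0.25079, and ∫ψ*·x²·ψ dx = 0.16215, so ⟨x²⟩ = 0.16215 / 0.25079.
⟨x²⟩ = 0.64655.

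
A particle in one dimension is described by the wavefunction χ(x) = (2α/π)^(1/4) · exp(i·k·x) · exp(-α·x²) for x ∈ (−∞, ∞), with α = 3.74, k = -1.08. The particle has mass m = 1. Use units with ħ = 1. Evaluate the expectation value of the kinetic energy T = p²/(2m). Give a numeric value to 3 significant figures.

T = −(ħ²/2m) d²/dx², so ⟨T⟩ = −(ħ²/2m) ∫ χ*·χ'' dx; with m = 1.
Gaussian moments: ∫x^(2j)·e^(−2αx²) dx = (2j−1)!!/(4α)^j · √(π/(2α)), odd powers integrate to 0; here √(π/(2α)) = 0.64807. Derivatives: χ′ = (ik − 2αx)·χ, χ″ = ((ik − 2αx)² − 2α)·χ; the odd-in-x pieces drop out.
⟨T⟩ = 2.4532.

2.45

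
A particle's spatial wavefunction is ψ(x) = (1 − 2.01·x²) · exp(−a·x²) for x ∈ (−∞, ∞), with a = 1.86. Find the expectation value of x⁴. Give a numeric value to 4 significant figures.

⟨x⁴⟩ = ∫ x⁴·|ψ|² dx / ∫|ψ|² dx (integrals over the domain).
Expand each integrand as polynomial × e^(−2ax²) and use ∫x^(2j)·e^(−2ax²) dx = (2j−1)!!/(4a)^j · √(π/(2a)), odd powers → 0; here √(π/(2a)) = 0.91897.
State is unnormalized: ∫|ψ|² dx = 0.62365, and ∫ψ*·x⁴·ψ dx = 0.042481, so ⟨x⁴⟩ = 0.042481 / 0.62365.
⟨x⁴⟩ = 0.068117.

0.06812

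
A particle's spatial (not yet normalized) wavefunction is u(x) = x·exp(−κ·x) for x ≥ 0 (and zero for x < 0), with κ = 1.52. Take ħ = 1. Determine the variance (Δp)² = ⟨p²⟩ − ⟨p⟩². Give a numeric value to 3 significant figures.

Compute ⟨p⟩ and ⟨p²⟩ separately; (Δp)² = ⟨p²⟩ − ⟨p⟩².
Differentiate x·exp(−κ·x) with the product rule; every integrand then reduces to terms xʲ·e^(−2κx) on [0, ∞), with ∫₀^∞ xʲ·e^(−2κx) dx = j!/(2κ)^(j+1).
Normalization: ∫|u|² dx = 0.071188.
⟨p⟩ = 0.0000 and ⟨p²⟩ = 2.3104.
(Δp)² = 2.3104 − (0.0000)² = 2.3104.

2.31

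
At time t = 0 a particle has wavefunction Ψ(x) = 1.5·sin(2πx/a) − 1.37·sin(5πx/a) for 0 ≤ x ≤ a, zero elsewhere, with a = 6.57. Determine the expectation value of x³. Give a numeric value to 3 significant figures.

⟨x³⟩ = ∫ x³·|Ψ|² dx / ∫|Ψ|² dx (integrals over the domain).
On 0 ≤ x ≤ a (j ≠ l): ∫sin²(jπx/a) dx = a/2, ∫sin(jπx/a)·sin(lπx/a) dx = 0; diagonal moments ∫x·sin²(jπx/a) dx = a²/4, ∫x²·sin²(jπx/a) dx = a³·(1/6 − 1/(4j²π²)); cross terms ∫x·sin(jπx/a)·sin(lπx/a) dx = 0 for j + l even and −4jla²/(π²(j² − l²)²) for j + l odd, ∫x²·sin(jπx/a)·sin(lπx/a) dx = (−1)^(j+l)·4jla³/(π²(j² − l²)²); higher powers the same way via product-to-sum and parts.
State is unnormalized: ∫|Ψ|² dx = 13.557, and ∫Ψ*·x³·Ψ dx = 1016.0, so ⟨x³⟩ = 1016.0 / 13.557.
⟨x³⟩ = 74.941.

74.9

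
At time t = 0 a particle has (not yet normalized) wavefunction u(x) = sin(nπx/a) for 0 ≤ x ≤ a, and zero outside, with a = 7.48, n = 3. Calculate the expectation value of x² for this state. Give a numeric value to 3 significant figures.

⟨x²⟩ = ∫ x²·|u|² dx / ∫|u|² dx (integrals over the domain).
With sin²θ = (1 − cos2θ)/2 on 0 ≤ x ≤ a: ∫sin²(nπx/a) dx = a/2, ∫x·sin²(nπx/a) dx = a²/4, ∫x²·sin²(nπx/a) dx = a³·(1/6 − 1/(4n²π²)); higher powers xᵏ the same way, integrating xᵏ·cos(2nπx/a) by parts.
State is unnormalized: ∫|u|² dx = 3.7400, and ∫u*·x²·u dx = 68.574, so ⟨x²⟩ = 68.574 / 3.7400.
⟨x²⟩ = 18.335.

18.3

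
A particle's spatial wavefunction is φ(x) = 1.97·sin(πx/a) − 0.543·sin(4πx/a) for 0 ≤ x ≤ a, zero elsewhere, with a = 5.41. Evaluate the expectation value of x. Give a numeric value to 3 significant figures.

⟨x⟩ = ∫ x·|φ|² dx / ∫|φ|² dx (integrals over the domain).
On 0 ≤ x ≤ a (j ≠ l): ∫sin²(jπx/a) dx = a/2, ∫sin(jπx/a)·sin(lπx/a) dx = 0; diagonal moments ∫x·sin²(jπx/a) dx = a²/4, ∫x²·sin²(jπx/a) dx = a³·(1/6 − 1/(4j²π²)); cross terms ∫x·sin(jπx/a)·sin(lπx/a) dx = 0 for j + l even and −4jla²/(π²(j² − l²)²) for j + l odd, ∫x²·sin(jπx/a)·sin(lπx/a) dx = (−1)^(j+l)·4jla³/(π²(j² − l²)²); higher powers the same way via product-to-sum and parts.
State is unnormalized: ∫|φ|² dx = 11.295, and ∫φ*·x·φ dx = 31.005, so ⟨x⟩ = 31.005 / 11.295.
⟨x⟩ = 2.7449.

2.74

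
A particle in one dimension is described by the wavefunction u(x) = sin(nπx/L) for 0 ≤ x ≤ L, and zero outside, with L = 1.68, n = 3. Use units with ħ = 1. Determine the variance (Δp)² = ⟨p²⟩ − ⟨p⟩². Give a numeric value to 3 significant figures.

Compute ⟨p⟩ and ⟨p²⟩ separately; (Δp)² = ⟨p²⟩ − ⟨p⟩².
d/dx sin(nπx/L) = (nπ/L)·cos(nπx/L) and d²/dx² sin(nπx/L) = −(nπ/L)²·sin(nπx/L); on 0 ≤ x ≤ L, ∫sin²(nπx/L) dx = L/2 and ∫sin(nπx/L)·cos(nπx/L) dx = 0.
Normalization: ∫|u|² dx = 0.84000.
⟨p⟩ = 0.0000 and ⟨p²⟩ = 31.472.
(Δp)² = 31.472 − (0.0000)² = 31.472.

31.5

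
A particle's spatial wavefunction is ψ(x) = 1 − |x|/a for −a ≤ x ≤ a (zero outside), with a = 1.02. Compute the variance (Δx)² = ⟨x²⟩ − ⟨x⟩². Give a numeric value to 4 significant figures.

0.1040

Compute ⟨x⟩ and ⟨x²⟩ separately, then (Δx)² = ⟨x²⟩ − ⟨x⟩².
ψ is even, so ∫ over [−a, a] = 2∫₀ᵃ with ψ = 1 − x/a there: ∫₀ᵃ (1 − x/a)² dx = a/3, ∫₀ᵃ x²(1 − x/a)² dx = a³/30, ∫₀ᵃ x⁴(1 − x/a)² dx = a⁵/105.
Normalization: ∫|ψ|² dx = 0.68000.
⟨x⟩ = 0.0000 and ⟨x²⟩ = 0.10404.
(Δx)² = 0.10404 − (0.0000)² = 0.10404.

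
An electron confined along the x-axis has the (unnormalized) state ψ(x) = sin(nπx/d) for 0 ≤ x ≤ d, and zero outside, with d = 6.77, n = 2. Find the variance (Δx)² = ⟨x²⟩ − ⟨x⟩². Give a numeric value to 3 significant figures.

Compute ⟨x⟩ and ⟨x²⟩ separately, then (Δx)² = ⟨x²⟩ − ⟨x⟩².
With sin²θ = (1 − cos2θ)/2 on 0 ≤ x ≤ d: ∫sin²(nπx/d) dx = d/2, ∫x·sin²(nπx/d) dx = d²/4, ∫x²·sin²(nπx/d) dx = d³·(1/6 − 1/(4n²π²)); higher powers xᵏ the same way, integrating xᵏ·cos(2nπx/d) by parts.
Normalization: ∫|ψ|² dx = 3.3850.
⟨x⟩ = 3.3850 and ⟨x²⟩ = 14.697.
(Δx)² = 14.697 − (3.3850)² = 3.2389.

3.24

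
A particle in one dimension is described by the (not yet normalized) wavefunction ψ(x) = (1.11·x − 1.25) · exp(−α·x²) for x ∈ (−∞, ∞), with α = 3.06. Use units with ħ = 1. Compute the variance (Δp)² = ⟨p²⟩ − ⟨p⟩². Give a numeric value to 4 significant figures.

Compute ⟨p⟩ and ⟨p²⟩ separately; (Δp)² = ⟨p²⟩ − ⟨p⟩².
Expand each integrand as polynomial × e^(−2αx²) and use ∫x^(2j)·e^(−2αx²) dx = (2j−1)!!/(4α)^j · √(π/(2α)), odd powers → 0; here √(π/(2α)) = 0.71647. Differentiate with the product rule, d/dx e^(−αx²) = −2αx·e^(−αx²).
Normalization: ∫|ψ|² dx = 1.1916.
⟨p⟩ = 0.0000 and ⟨p²⟩ = 3.4304.
(Δp)² = 3.4304 − (0.0000)² = 3.4304.

3.430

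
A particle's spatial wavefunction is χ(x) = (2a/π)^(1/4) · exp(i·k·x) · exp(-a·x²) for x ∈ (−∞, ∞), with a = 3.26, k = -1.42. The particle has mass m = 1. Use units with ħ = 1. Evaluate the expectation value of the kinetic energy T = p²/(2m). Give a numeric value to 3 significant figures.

2.64

T = −(ħ²/2m) d²/dx², so ⟨T⟩ = −(ħ²/2m) ∫ χ*·χ'' dx; with m = 1.
Gaussian moments: ∫x^(2j)·e^(−2ax²) dx = (2j−1)!!/(4a)^j · √(π/(2a)), odd powers integrate to 0; here √(π/(2a)) = 0.69415. Derivatives: χ′ = (ik − 2ax)·χ, χ″ = ((ik − 2ax)² − 2a)·χ; the odd-in-x pieces drop out.
⟨T⟩ = 2.6382.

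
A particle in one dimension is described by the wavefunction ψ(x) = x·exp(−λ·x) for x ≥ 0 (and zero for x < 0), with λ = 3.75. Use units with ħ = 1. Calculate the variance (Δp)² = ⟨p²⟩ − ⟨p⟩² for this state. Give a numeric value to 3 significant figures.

14.1

Compute ⟨p⟩ and ⟨p²⟩ separately; (Δp)² = ⟨p²⟩ − ⟨p⟩².
Differentiate x·exp(−λ·x) with the product rule; every integrand then reduces to terms xʲ·e^(−2λx) on [0, ∞), with ∫₀^∞ xʲ·e^(−2λx) dx = j!/(2λ)^(j+1).
Normalization: ∫|ψ|² dx = 0.0047407.
⟨p⟩ = 0.0000 and ⟨p²⟩ = 14.063.
(Δp)² = 14.063 − (0.0000)² = 14.063.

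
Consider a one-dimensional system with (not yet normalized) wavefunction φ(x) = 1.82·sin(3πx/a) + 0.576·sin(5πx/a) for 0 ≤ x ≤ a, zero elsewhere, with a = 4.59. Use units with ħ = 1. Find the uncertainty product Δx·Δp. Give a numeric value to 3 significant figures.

3.30

Δx = √(⟨x²⟩−⟨x⟩²), Δp = √(⟨p²⟩−⟨p⟩²).
On 0 ≤ x ≤ a (j ≠ l): ∫sin²(jπx/a) dx = a/2, ∫sin(jπx/a)·sin(lπx/a) dx = 0; diagonal moments ∫x·sin²(jπx/a) dx = a²/4, ∫x²·sin²(jπx/a) dx = a³·(1/6 − 1/(4j²π²)); cross terms ∫x·sin(jπx/a)·sin(lπx/a) dx = 0 for j + l even and −4jla²/(π²(j² − l²)²) for j + l odd, ∫x²·sin(jπx/a)·sin(lπx/a) dx = (−1)^(j+l)·4jla³/(π²(j² − l²)²); higher powers the same way via product-to-sum and parts. d²/dx² sin(jπx/a) = −(jπ/a)²·sin(jπx/a); on 0 ≤ x ≤ a, ∫sin²(jπx/a) dx = a/2 and ∫sin(jπx/a)·sin(lπx/a) dx = 0 for j ≠ l, so only diagonal terms survive in ∫|φ|² and ∫φ·φ″; ∫φ·φ′ dx = [φ²/2] between the walls = 0.
Normalization: ∫|φ|² dx = 8.3634.
⟨x⟩ = 2.2950, ⟨x²⟩ = 7.4867 ⇒ Δx = 1.4899.
⟨p⟩ = 0.0000, ⟨p²⟩ = 4.8986 ⇒ Δp = 2.2133.
Δx·Δp = 3.2975.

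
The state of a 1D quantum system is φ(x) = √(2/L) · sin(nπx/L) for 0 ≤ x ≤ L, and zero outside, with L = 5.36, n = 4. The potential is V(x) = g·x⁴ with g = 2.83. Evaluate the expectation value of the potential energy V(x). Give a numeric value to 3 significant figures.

⟨V⟩ = ∫ V(x)·|φ|² dx.
With sin²θ = (1 − cos2θ)/2 on 0 ≤ x ≤ L: ∫sin²(nπx/L) dx = L/2, ∫x·sin²(nπx/L) dx = L²/4, ∫x²·sin²(nπx/L) dx = L³·(1/6 − 1/(4n²π²)); higher powers xᵏ the same way, integrating xᵏ·cos(2nπx/L) by parts.
⟨V⟩ = 452.52.

453.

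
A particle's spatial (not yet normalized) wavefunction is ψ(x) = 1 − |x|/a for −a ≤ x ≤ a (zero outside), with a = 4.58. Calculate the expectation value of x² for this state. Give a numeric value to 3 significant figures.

2.10

⟨x²⟩ = ∫ x²·|ψ|² dx / ∫|ψ|² dx (integrals over the domain).
ψ is even, so ∫ over [−a, a] = 2∫₀ᵃ with ψ = 1 − x/a there: ∫₀ᵃ (1 − x/a)² dx = a/3, ∫₀ᵃ x²(1 − x/a)² dx = a³/30, ∫₀ᵃ x⁴(1 − x/a)² dx = a⁵/105.
State is unnormalized: ∫|ψ|² dx = 3.0533, and ∫ψ*·x²·ψ dx = 6.4048, so ⟨x²⟩ = 6.4048 / 3.0533.
⟨x²⟩ = 2.0976.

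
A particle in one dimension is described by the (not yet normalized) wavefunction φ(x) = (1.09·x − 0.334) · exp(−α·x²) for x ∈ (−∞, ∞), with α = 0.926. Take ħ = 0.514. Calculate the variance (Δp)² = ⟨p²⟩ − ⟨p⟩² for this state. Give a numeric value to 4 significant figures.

0.6077

Compute ⟨p⟩ and ⟨p²⟩ separately; (Δp)² = ⟨p²⟩ − ⟨p⟩².
Expand each integrand as polynomial × e^(−2αx²) and use ∫x^(2j)·e^(−2αx²) dx = (2j−1)!!/(4α)^j · √(π/(2α)), odd powers → 0; here √(π/(2α)) = 1.3024. Differentiate with the product rule, d/dx e^(−αx²) = −2αx·e^(−αx²).
Normalization: ∫|φ|² dx = 0.56306.
⟨p⟩ = 0.0000 and ⟨p²⟩ = 0.60768.
(Δp)² = 0.60768 − (0.0000)² = 0.60768.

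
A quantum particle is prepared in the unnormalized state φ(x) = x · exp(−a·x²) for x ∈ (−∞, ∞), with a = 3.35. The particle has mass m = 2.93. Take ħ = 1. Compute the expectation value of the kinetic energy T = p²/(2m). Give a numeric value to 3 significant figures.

T = −(ħ²/2m) d²/dx², so ⟨T⟩ = −(ħ²/2m) ∫ φ*·φ'' dx / ∫|φ|² dx; with m = 2.93.
Expand each integrand as polynomial × e^(−2ax²) and use ∫x^(2j)·e^(−2ax²) dx = (2j−1)!!/(4a)^j · √(π/(2a)), odd powers → 0; here √(π/(2a)) = 0.68476. Differentiate with the product rule, d/dx e^(−ax²) = −2ax·e^(−ax²).
State is unnormalized: ∫|φ|² dx = 0.051101, and ∫φ*·(−ħ²/2m · φ'') dx = 0.087640, so ⟨T⟩ = 0.087640 / 0.051101.
⟨T⟩ = 1.7150.

1.72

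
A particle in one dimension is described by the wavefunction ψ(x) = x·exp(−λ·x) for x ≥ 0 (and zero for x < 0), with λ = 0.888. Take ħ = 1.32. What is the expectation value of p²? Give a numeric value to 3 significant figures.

1.37

p² ψ = −ħ² d²ψ/dx²; ⟨p²⟩ = −ħ² ∫ ψ*·ψ'' dx / ∫|ψ|² dx.
Differentiate x·exp(−λ·x) with the product rule; every integrand then reduces to terms xʲ·e^(−2λx) on [0, ∞), with ∫₀^∞ xʲ·e^(−2λx) dx = j!/(2λ)^(j+1).
State is unnormalized: ∫|ψ|² dx = 0.35703, and ∫ψ*·(−ħ² ψ'') dx = 0.49054, so ⟨p²⟩ = 0.49054 / 0.35703.
⟨p²⟩ = 1.3740.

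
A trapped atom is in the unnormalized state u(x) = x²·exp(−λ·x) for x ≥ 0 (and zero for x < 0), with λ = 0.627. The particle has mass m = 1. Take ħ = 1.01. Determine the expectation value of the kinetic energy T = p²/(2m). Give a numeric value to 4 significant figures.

T = −(ħ²/2m) d²/dx², so ⟨T⟩ = −(ħ²/2m) ∫ u*·u'' dx / ∫|u|² dx; with m = 1.
Differentiate x²·exp(−λ·x) with the product rule; every integrand then reduces to terms xʲ·e^(−2λx) on [0, ∞), with ∫₀^∞ xʲ·e^(−2λx) dx = j!/(2λ)^(j+1).
State is unnormalized: ∫|u|² dx = 7.7397, and ∫u*·(−ħ²/2m · u'') dx = 0.51731, so ⟨T⟩ = 0.51731 / 7.7397.
⟨T⟩ = 0.066838.

0.06684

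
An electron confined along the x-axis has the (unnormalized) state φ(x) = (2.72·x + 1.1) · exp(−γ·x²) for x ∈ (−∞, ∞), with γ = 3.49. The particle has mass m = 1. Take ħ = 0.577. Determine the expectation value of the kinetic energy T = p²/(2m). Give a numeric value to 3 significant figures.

T = −(ħ²/2m) d²/dx², so ⟨T⟩ = −(ħ²/2m) ∫ φ*·φ'' dx / ∫|φ|² dx; with m = 1.
Expand each integrand as polynomial × e^(−2γx²) and use ∫x^(2j)·e^(−2γx²) dx = (2j−1)!!/(4γ)^j · √(π/(2γ)), odd powers → 0; here √(π/(2γ)) = 0.67088. Differentiate with the product rule, d/dx e^(−γx²) = −2γx·e^(−γx²).
State is unnormalized: ∫|φ|² dx = 1.1673, and ∫φ*·(−ħ²/2m · φ'') dx = 1.0913, so ⟨T⟩ = 1.0913 / 1.1673.
⟨T⟩ = 0.93487.

0.935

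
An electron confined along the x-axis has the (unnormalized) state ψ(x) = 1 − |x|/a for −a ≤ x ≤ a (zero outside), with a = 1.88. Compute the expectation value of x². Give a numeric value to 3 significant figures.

⟨x²⟩ = ∫ x²·|ψ|² dx / ∫|ψ|² dx (integrals over the domain).
ψ is even, so ∫ over [−a, a] = 2∫₀ᵃ with ψ = 1 − x/a there: ∫₀ᵃ (1 − x/a)² dx = a/3, ∫₀ᵃ x²(1 − x/a)² dx = a³/30, ∫₀ᵃ x⁴(1 − x/a)² dx = a⁵/105.
State is unnormalized: ∫|ψ|² dx = 1.2533, and ∫ψ*·x²·ψ dx = 0.44298, so ⟨x²⟩ = 0.44298 / 1.2533.
⟨x²⟩ = 0.35344.

0.353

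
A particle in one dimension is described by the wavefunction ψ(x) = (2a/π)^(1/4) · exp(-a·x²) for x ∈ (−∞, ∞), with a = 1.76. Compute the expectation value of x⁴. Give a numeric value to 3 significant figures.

⟨x⁴⟩ = ∫ x⁴·|ψ|² dx (integrals over the domain).
Gaussian moments: ∫x^(2j)·e^(−2ax²) dx = (2j−1)!!/(4a)^j · √(π/(2a)), odd powers integrate to 0; here √(π/(2a)) = 0.94472.
⟨x⁴⟩ = 0.060531.

0.0605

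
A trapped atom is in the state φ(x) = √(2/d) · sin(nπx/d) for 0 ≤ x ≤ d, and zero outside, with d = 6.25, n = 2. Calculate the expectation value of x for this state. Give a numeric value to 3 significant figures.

3.13

⟨x⟩ = ∫ x·|φ|² dx (integrals over the domain).
With sin²θ = (1 − cos2θ)/2 on 0 ≤ x ≤ d: ∫sin²(nπx/d) dx = d/2, ∫x·sin²(nπx/d) dx = d²/4, ∫x²·sin²(nπx/d) dx = d³·(1/6 − 1/(4n²π²)); higher powers xᵏ the same way, integrating xᵏ·cos(2nπx/d) by parts.
⟨x⟩ = 3.1250.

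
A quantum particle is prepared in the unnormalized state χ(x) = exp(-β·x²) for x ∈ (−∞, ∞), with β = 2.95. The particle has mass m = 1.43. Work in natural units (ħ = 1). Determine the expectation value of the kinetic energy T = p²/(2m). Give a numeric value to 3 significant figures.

1.03

T = −(ħ²/2m) d²/dx², so ⟨T⟩ = −(ħ²/2m) ∫ χ*·χ'' dx / ∫|χ|² dx; with m = 1.43.
Gaussian moments: ∫x^(2j)·e^(−2βx²) dx = (2j−1)!!/(4β)^j · √(π/(2β)), odd powers integrate to 0; here √(π/(2β)) = 0.72971. Derivatives: d/dx e^(−βx²) = −2βx·e^(−βx²), d²/dx² e^(−βx²) = (4β²x² − 2β)·e^(−βx²).
State is unnormalized: ∫|χ|² dx = 0.72971, and ∫χ*·(−ħ²/2m · χ'') dx = 0.75267, so ⟨T⟩ = 0.75267 / 0.72971.
⟨T⟩ = 1.0315.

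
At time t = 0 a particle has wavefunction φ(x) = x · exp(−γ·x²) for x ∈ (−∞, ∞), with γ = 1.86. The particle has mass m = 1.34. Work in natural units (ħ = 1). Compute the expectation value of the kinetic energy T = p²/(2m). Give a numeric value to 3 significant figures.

T = −(ħ²/2m) d²/dx², so ⟨T⟩ = −(ħ²/2m) ∫ φ*·φ'' dx / ∫|φ|² dx; with m = 1.34.
Expand each integrand as polynomial × e^(−2γx²) and use ∫x^(2j)·e^(−2γx²) dx = (2j−1)!!/(4γ)^j · √(π/(2γ)), odd powers → 0; here √(π/(2γ)) = 0.91897. Differentiate with the product rule, d/dx e^(−γx²) = −2γx·e^(−γx²).
State is unnormalized: ∫|φ|² dx = 0.12352, and ∫φ*·(−ħ²/2m · φ'') dx = 0.25718, so ⟨T⟩ = 0.25718 / 0.12352.
⟨T⟩ = 2.0821.

2.08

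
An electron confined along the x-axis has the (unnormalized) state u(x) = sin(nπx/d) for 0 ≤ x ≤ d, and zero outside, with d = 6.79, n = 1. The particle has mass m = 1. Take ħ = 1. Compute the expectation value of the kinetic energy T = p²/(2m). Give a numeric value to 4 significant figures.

T = −(ħ²/2m) d²/dx², so ⟨T⟩ = −(ħ²/2m) ∫ u*·u'' dx / ∫|u|² dx; with m = 1.
d/dx sin(nπx/d) = (nπ/d)·cos(nπx/d) and d²/dx² sin(nπx/d) = −(nπ/d)²·sin(nπx/d); on 0 ≤ x ≤ d, ∫sin²(nπx/d) dx = d/2 and ∫sin(nπx/d)·cos(nπx/d) dx = 0.
State is unnormalized: ∫|u|² dx = 3.3950, and ∫u*·(−ħ²/2m · u'') dx = 0.36339, so ⟨T⟩ = 0.36339 / 3.3950.
⟨T⟩ = 0.10704.

0.1070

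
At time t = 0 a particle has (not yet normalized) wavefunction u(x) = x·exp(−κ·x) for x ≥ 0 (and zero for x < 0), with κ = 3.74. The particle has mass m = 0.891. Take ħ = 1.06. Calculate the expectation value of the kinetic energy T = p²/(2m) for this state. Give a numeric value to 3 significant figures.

8.82

T = −(ħ²/2m) d²/dx², so ⟨T⟩ = −(ħ²/2m) ∫ u*·u'' dx / ∫|u|² dx; with m = 0.891.
Differentiate x·exp(−κ·x) with the product rule; every integrand then reduces to terms xʲ·e^(−2κx) on [0, ∞), with ∫₀^∞ xʲ·e^(−2κx) dx = j!/(2κ)^(j+1).
State is unnormalized: ∫|u|² dx = 0.0047789, and ∫u*·(−ħ²/2m · u'') dx = 0.042148, so ⟨T⟩ = 0.042148 / 0.0047789.
⟨T⟩ = 8.8196.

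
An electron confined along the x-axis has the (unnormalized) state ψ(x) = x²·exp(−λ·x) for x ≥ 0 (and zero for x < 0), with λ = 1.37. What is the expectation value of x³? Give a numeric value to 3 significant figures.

⟨x³⟩ = ∫ x³·|ψ|² dx / ∫|ψ|² dx (integrals over the domain).
Every integrand reduces to terms xʲ·e^(−2λx) on [0, ∞); use ∫₀^∞ xʲ·e^(−2λx) dx = j!/(2λ)^(j+1).
State is unnormalized: ∫|ψ|² dx = 0.15540, and ∫ψ*·x³·ψ dx = 1.5864, so ⟨x³⟩ = 1.5864 / 0.15540.
⟨x³⟩ = 10.209.

10.2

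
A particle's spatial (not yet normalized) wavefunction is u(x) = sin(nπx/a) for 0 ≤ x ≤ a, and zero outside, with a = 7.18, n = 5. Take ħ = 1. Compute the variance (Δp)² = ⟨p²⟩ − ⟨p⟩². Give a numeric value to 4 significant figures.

Compute ⟨p⟩ and ⟨p²⟩ separately; (Δp)² = ⟨p²⟩ − ⟨p⟩².
d/dx sin(nπx/a) = (nπ/a)·cos(nπx/a) and d²/dx² sin(nπx/a) = −(nπ/a)²·sin(nπx/a); on 0 ≤ x ≤ a, ∫sin²(nπx/a) dx = a/2 and ∫sin(nπx/a)·cos(nπx/a) dx = 0.
Normalization: ∫|u|² dx = 3.5900.
⟨p⟩ = 0.0000 and ⟨p²⟩ = 4.7862.
(Δp)² = 4.7862 − (0.0000)² = 4.7862.

4.786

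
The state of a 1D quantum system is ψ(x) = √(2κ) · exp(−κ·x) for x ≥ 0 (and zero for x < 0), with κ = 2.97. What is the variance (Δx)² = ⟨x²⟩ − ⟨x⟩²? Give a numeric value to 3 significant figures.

0.0283

Compute ⟨x⟩ and ⟨x²⟩ separately, then (Δx)² = ⟨x²⟩ − ⟨x⟩².
Every integrand reduces to terms xʲ·e^(−2κx) on [0, ∞); use ∫₀^∞ xʲ·e^(−2κx) dx = j!/(2κ)^(j+1).
⟨x⟩ = 0.16835 and ⟨x²⟩ = 0.056684.
(Δx)² = 0.056684 − (0.16835)² = 0.028342.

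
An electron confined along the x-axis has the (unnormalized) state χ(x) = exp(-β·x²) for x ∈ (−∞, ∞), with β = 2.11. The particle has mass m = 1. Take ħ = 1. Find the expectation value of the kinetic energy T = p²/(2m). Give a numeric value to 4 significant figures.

T = −(ħ²/2m) d²/dx², so ⟨T⟩ = −(ħ²/2m) ∫ χ*·χ'' dx / ∫|χ|² dx; with m = 1.
Gaussian moments: ∫x^(2j)·e^(−2βx²) dx = (2j−1)!!/(4β)^j · √(π/(2β)), odd powers integrate to 0; here √(π/(2β)) = 0.86282. Derivatives: d/dx e^(−βx²) = −2βx·e^(−βx²), d²/dx² e^(−βx²) = (4β²x² − 2β)·e^(−βx²).
State is unnormalized: ∫|χ|² dx = 0.86282, and ∫χ*·(−ħ²/2m · χ'') dx = 0.91027, so ⟨T⟩ = 0.91027 / 0.86282.
⟨T⟩ = 1.0550.

1.055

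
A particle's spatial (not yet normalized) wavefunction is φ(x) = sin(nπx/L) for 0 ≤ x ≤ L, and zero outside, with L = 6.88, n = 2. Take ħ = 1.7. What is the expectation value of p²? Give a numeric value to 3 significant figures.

2.41

p² φ = −ħ² d²φ/dx²; ⟨p²⟩ = −ħ² ∫ φ*·φ'' dx / ∫|φ|² dx.
d/dx sin(nπx/L) = (nπ/L)·cos(nπx/L) and d²/dx² sin(nπx/L) = −(nπ/L)²·sin(nπx/L); on 0 ≤ x ≤ L, ∫sin²(nπx/L) dx = L/2 and ∫sin(nπx/L)·cos(nπx/L) dx = 0.
State is unnormalized: ∫|φ|² dx = 3.4400, and ∫φ*·(−ħ² φ'') dx = 8.2916, so ⟨p²⟩ = 8.2916 / 3.4400.
⟨p²⟩ = 2.4104.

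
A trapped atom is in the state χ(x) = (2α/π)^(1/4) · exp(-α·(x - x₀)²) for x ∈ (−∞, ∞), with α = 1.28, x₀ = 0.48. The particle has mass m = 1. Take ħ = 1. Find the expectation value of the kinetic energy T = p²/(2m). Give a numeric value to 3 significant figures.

0.640

T = −(ħ²/2m) d²/dx², so ⟨T⟩ = −(ħ²/2m) ∫ χ*·χ'' dx; with m = 1.
Gaussian moments (u = x − x₀): ∫u^(2j)·e^(−2αu²) du = (2j−1)!!/(4α)^j · √(π/(2α)), odd powers integrate to 0; here √(π/(2α)) = 1.1078. Derivatives: d/dx e^(−αu²) = −2αu·e^(−αu²), d²/dx² e^(−αu²) = (4α²u² − 2α)·e^(−αu²).
⟨T⟩ = 0.64000.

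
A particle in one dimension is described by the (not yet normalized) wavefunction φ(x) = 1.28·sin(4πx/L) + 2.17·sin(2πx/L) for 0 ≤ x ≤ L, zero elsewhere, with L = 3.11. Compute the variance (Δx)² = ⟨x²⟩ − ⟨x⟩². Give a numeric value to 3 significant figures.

1.09

Compute ⟨x⟩ and ⟨x²⟩ separately, then (Δx)² = ⟨x²⟩ − ⟨x⟩².
On 0 ≤ x ≤ L (j ≠ l): ∫sin²(jπx/L) dx = L/2, ∫sin(jπx/L)·sin(lπx/L) dx = 0; diagonal moments ∫x·sin²(jπx/L) dx = L²/4, ∫x²·sin²(jπx/L) dx = L³·(1/6 − 1/(4j²π²)); cross terms ∫x·sin(jπx/L)·sin(lπx/L) dx = 0 for j + l even and −4jlL²/(π²(j² − l²)²) for j + l odd, ∫x²·sin(jπx/L)·sin(lπx/L) dx = (−1)^(j+l)·4jlL³/(π²(j² − l²)²); higher powers the same way via product-to-sum and parts.
Normalization: ∫|φ|² dx = 9.8701.
⟨x⟩ = 1.5550 and ⟨x²⟩ = 3.5064.
(Δx)² = 3.5064 − (1.5550)² = 1.0884.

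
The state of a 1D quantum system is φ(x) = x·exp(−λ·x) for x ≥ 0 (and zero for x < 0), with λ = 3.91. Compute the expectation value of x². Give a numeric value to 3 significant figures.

⟨x²⟩ = ∫ x²·|φ|² dx / ∫|φ|² dx (integrals over the domain).
Every integrand reduces to terms xʲ·e^(−2λx) on [0, ∞); use ∫₀^∞ xʲ·e^(−2λx) dx = j!/(2λ)^(j+1).
State is unnormalized: ∫|φ|² dx = 0.0041822, and ∫φ*·x²·φ dx = 0.00082069, so ⟨x²⟩ = 0.00082069 / 0.0041822.
⟨x²⟩ = 0.19623.

0.196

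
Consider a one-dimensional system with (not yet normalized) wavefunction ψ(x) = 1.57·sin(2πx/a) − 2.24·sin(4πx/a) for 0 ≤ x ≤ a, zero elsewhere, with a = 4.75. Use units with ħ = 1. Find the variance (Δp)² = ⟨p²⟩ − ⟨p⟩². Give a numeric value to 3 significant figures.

5.27

Compute ⟨p⟩ and ⟨p²⟩ separately; (Δp)² = ⟨p²⟩ − ⟨p⟩².
d²/dx² sin(jπx/a) = −(jπ/a)²·sin(jπx/a); on 0 ≤ x ≤ a, ∫sin²(jπx/a) dx = a/2 and ∫sin(jπx/a)·sin(lπx/a) dx = 0 for j ≠ l, so only diagonal terms survive in ∫|ψ|² and ∫ψ·ψ″; ∫ψ·ψ′ dx = [ψ²/2] between the walls = 0.
Normalization: ∫|ψ|² dx = 17.771.
⟨p⟩ = 0.0000 and ⟨p²⟩ = 5.2697.
(Δp)² = 5.2697 − (0.0000)² = 5.2697.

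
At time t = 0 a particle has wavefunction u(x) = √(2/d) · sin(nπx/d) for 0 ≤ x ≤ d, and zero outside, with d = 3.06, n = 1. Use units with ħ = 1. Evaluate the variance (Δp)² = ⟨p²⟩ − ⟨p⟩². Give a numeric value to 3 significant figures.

1.05

Compute ⟨p⟩ and ⟨p²⟩ separately; (Δp)² = ⟨p²⟩ − ⟨p⟩².
d/dx sin(nπx/d) = (nπ/d)·cos(nπx/d) and d²/dx² sin(nπx/d) = −(nπ/d)²·sin(nπx/d); on 0 ≤ x ≤ d, ∫sin²(nπx/d) dx = d/2 and ∫sin(nπx/d)·cos(nπx/d) dx = 0.
⟨p⟩ = 0.0000 and ⟨p²⟩ = 1.0540.
(Δp)² = 1.0540 − (0.0000)² = 1.0540.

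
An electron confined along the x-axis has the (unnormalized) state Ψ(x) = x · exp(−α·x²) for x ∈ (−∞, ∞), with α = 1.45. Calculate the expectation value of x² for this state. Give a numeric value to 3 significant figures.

0.517

⟨x²⟩ = ∫ x²·|Ψ|² dx / ∫|Ψ|² dx (integrals over the domain).
Expand each integrand as polynomial × e^(−2αx²) and use ∫x^(2j)·e^(−2αx²) dx = (2j−1)!!/(4α)^j · √(π/(2α)), odd powers → 0; here √(π/(2α)) = 1.0408.
State is unnormalized: ∫|Ψ|² dx = 0.17945, and ∫Ψ*·x²·Ψ dx = 0.092820, so ⟨x²⟩ = 0.092820 / 0.17945.
⟨x²⟩ = 0.51724.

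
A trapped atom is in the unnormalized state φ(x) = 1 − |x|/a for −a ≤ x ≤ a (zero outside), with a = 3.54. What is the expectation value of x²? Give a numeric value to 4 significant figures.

⟨x²⟩ = ∫ x²·|φ|² dx / ∫|φ|² dx (integrals over the domain).
φ is even, so ∫ over [−a, a] = 2∫₀ᵃ with φ = 1 − x/a there: ∫₀ᵃ (1 − x/a)² dx = a/3, ∫₀ᵃ x²(1 − x/a)² dx = a³/30, ∫₀ᵃ x⁴(1 − x/a)² dx = a⁵/105.
State is unnormalized: ∫|φ|² dx = 2.3600, and ∫φ*·x²·φ dx = 2.9575, so ⟨x²⟩ = 2.9575 / 2.3600.
⟨x²⟩ = 1.2532.

1.253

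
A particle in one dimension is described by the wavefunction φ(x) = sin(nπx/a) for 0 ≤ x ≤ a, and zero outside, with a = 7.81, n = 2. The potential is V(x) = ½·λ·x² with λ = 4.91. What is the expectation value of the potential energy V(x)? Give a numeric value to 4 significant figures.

⟨V⟩ = ∫ V(x)·|φ|² dx / ∫|φ|² dx.
With sin²θ = (1 − cos2θ)/2 on 0 ≤ x ≤ a: ∫sin²(nπx/a) dx = a/2, ∫x·sin²(nπx/a) dx = a²/4, ∫x²·sin²(nπx/a) dx = a³·(1/6 − 1/(4n²π²)); higher powers xᵏ the same way, integrating xᵏ·cos(2nπx/a) by parts.
State is unnormalized: ∫|φ|² dx = 3.9050, and ∫φ*·V(x)·φ dx = 187.51, so ⟨V⟩ = 187.51 / 3.9050.
⟨V⟩ = 48.019.

48.02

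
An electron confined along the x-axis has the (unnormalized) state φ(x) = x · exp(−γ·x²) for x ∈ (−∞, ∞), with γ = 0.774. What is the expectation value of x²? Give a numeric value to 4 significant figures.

⟨x²⟩ = ∫ x²·|φ|² dx / ∫|φ|² dx (integrals over the domain).
Expand each integrand as polynomial × e^(−2γx²) and use ∫x^(2j)·e^(−2γx²) dx = (2j−1)!!/(4γ)^j · √(π/(2γ)), odd powers → 0; here √(π/(2γ)) = 1.4246.
State is unnormalized: ∫|φ|² dx = 0.46014, and ∫φ*·x²·φ dx = 0.44587, so ⟨x²⟩ = 0.44587 / 0.46014.
⟨x²⟩ = 0.96899.

0.9690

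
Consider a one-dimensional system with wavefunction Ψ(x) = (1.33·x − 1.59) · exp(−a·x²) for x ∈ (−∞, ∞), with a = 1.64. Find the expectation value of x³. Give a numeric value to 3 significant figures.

-0.105

⟨x³⟩ = ∫ x³·|Ψ|² dx / ∫|Ψ|² dx (integrals over the domain).
Expand each integrand as polynomial × e^(−2ax²) and use ∫x^(2j)·e^(−2ax²) dx = (2j−1)!!/(4a)^j · √(π/(2a)), odd powers → 0; here √(π/(2a)) = 0.97867.
State is unnormalized: ∫|Ψ|² dx = 2.7381, and ∫Ψ*·x³·Ψ dx = -0.28856, so ⟨x³⟩ = -0.28856 / 2.7381.
⟨x³⟩ = -0.10539.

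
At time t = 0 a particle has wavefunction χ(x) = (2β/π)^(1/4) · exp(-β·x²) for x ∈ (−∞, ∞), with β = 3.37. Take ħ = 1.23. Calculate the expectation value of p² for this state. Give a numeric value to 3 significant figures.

p² χ = −ħ² d²χ/dx²; ⟨p²⟩ = −ħ² ∫ χ*·χ'' dx.
Gaussian moments: ∫x^(2j)·e^(−2βx²) dx = (2j−1)!!/(4β)^j · √(π/(2β)), odd powers integrate to 0; here √(π/(2β)) = 0.68272. Derivatives: d/dx e^(−βx²) = −2βx·e^(−βx²), d²/dx² e^(−βx²) = (4β²x² − 2β)·e^(−βx²).
⟨p²⟩ = 5.0985.

5.10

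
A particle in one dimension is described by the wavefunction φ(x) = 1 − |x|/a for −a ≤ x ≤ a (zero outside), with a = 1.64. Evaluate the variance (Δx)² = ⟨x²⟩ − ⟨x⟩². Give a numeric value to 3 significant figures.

0.269

Compute ⟨x⟩ and ⟨x²⟩ separately, then (Δx)² = ⟨x²⟩ − ⟨x⟩².
φ is even, so ∫ over [−a, a] = 2∫₀ᵃ with φ = 1 − x/a there: ∫₀ᵃ (1 − x/a)² dx = a/3, ∫₀ᵃ x²(1 − x/a)² dx = a³/30, ∫₀ᵃ x⁴(1 − x/a)² dx = a⁵/105.
Normalization: ∫|φ|² dx = 1.0933.
⟨x⟩ = 0.0000 and ⟨x²⟩ = 0.26896.
(Δx)² = 0.26896 − (0.0000)² = 0.26896.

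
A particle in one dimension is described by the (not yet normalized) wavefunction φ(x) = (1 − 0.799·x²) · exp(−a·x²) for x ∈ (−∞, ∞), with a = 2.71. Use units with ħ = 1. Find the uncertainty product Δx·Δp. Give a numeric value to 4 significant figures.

0.5009

Δx = √(⟨x²⟩−⟨x⟩²), Δp = √(⟨p²⟩−⟨p⟩²).
Expand each integrand as polynomial × e^(−2ax²) and use ∫x^(2j)·e^(−2ax²) dx = (2j−1)!!/(4a)^j · √(π/(2a)), odd powers → 0; here √(π/(2a)) = 0.76133. Differentiate with the product rule, d/dx e^(−ax²) = −2ax·e^(−ax²).
Normalization: ∫|φ|² dx = 0.66151.
⟨x⟩ = 0.0000, ⟨x²⟩ = 0.067870 ⇒ Δx = 0.26052.
⟨p⟩ = 0.0000, ⟨p²⟩ = 3.6974 ⇒ Δp = 1.9229.
Δx·Δp = 0.50094.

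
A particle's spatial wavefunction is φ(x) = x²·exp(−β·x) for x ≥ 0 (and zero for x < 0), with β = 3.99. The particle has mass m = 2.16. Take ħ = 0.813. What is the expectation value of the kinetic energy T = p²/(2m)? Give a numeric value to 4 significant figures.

T = −(ħ²/2m) d²/dx², so ⟨T⟩ = −(ħ²/2m) ∫ φ*·φ'' dx / ∫|φ|² dx; with m = 2.16.
Differentiate x²·exp(−β·x) with the product rule; every integrand then reduces to terms xʲ·e^(−2βx) on [0, ∞), with ∫₀^∞ xʲ·e^(−2βx) dx = j!/(2β)^(j+1).
State is unnormalized: ∫|φ|² dx = 0.00074165, and ∫φ*·(−ħ²/2m · φ'') dx = 0.00060217, so ⟨T⟩ = 0.00060217 / 0.00074165.
⟨T⟩ = 0.81194.

0.8119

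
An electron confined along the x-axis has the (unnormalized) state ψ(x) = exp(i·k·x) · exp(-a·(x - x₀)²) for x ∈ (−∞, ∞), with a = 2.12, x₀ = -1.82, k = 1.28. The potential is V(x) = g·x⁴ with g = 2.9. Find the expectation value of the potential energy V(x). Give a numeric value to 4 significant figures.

⟨V⟩ = ∫ V(x)·|ψ|² dx / ∫|ψ|² dx.
Gaussian moments (u = x − x₀): ∫u^(2j)·e^(−2au²) du = (2j−1)!!/(4a)^j · √(π/(2a)), odd powers integrate to 0; here √(π/(2a)) = 0.86078.
State is unnormalized: ∫|ψ|² dx = 0.86078, and ∫ψ*·V(x)·ψ dx = 33.344, so ⟨V⟩ = 33.344 / 0.86078.
⟨V⟩ = 38.736.

38.74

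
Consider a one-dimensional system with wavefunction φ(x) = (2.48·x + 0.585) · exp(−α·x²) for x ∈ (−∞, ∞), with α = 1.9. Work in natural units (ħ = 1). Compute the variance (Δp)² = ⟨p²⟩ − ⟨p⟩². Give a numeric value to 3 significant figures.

4.57

Compute ⟨p⟩ and ⟨p²⟩ separately; (Δp)² = ⟨p²⟩ − ⟨p⟩².
Expand each integrand as polynomial × e^(−2αx²) and use ∫x^(2j)·e^(−2αx²) dx = (2j−1)!!/(4α)^j · √(π/(2α)), odd powers → 0; here √(π/(2α)) = 0.90925. Differentiate with the product rule, d/dx e^(−αx²) = −2αx·e^(−αx²).
Normalization: ∫|φ|² dx = 1.0470.
⟨p⟩ = 0.0000 and ⟨p²⟩ = 4.5706.
(Δp)² = 4.5706 − (0.0000)² = 4.5706.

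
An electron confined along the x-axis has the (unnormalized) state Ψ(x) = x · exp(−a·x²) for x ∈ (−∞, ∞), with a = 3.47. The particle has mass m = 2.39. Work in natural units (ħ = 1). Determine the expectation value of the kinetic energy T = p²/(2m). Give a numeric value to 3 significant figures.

T = −(ħ²/2m) d²/dx², so ⟨T⟩ = −(ħ²/2m) ∫ Ψ*·Ψ'' dx / ∫|Ψ|² dx; with m = 2.39.
Expand each integrand as polynomial × e^(−2ax²) and use ∫x^(2j)·e^(−2ax²) dx = (2j−1)!!/(4a)^j · √(π/(2a)), odd powers → 0; here √(π/(2a)) = 0.67281. Differentiate with the product rule, d/dx e^(−ax²) = −2ax·e^(−ax²).
State is unnormalized: ∫|Ψ|² dx = 0.048474, and ∫Ψ*·(−ħ²/2m · Ψ'') dx = 0.10557, so ⟨T⟩ = 0.10557 / 0.048474.
⟨T⟩ = 2.1778.

2.18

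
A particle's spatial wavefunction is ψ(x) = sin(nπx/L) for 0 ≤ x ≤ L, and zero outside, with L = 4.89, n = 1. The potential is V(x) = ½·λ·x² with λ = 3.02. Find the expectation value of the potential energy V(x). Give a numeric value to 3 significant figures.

⟨V⟩ = ∫ V(x)·|ψ|² dx / ∫|ψ|² dx.
With sin²θ = (1 − cos2θ)/2 on 0 ≤ x ≤ L: ∫sin²(nπx/L) dx = L/2, ∫x·sin²(nπx/L) dx = L²/4, ∫x²·sin²(nπx/L) dx = L³·(1/6 − 1/(4n²π²)); higher powers xᵏ the same way, integrating xᵏ·cos(2nπx/L) by parts.
State is unnormalized: ∫|ψ|² dx = 2.4450, and ∫ψ*·V(x)·ψ dx = 24.955, so ⟨V⟩ = 24.955 / 2.4450.
⟨V⟩ = 10.207.

10.2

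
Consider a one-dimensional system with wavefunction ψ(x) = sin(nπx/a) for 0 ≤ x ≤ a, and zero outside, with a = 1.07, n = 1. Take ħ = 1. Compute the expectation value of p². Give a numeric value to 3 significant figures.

8.62

p² ψ = −ħ² d²ψ/dx²; ⟨p²⟩ = −ħ² ∫ ψ*·ψ'' dx / ∫|ψ|² dx.
d/dx sin(nπx/a) = (nπ/a)·cos(nπx/a) and d²/dx² sin(nπx/a) = −(nπ/a)²·sin(nπx/a); on 0 ≤ x ≤ a, ∫sin²(nπx/a) dx = a/2 and ∫sin(nπx/a)·cos(nπx/a) dx = 0.
State is unnormalized: ∫|ψ|² dx = 0.53500, and ∫ψ*·(−ħ² ψ'') dx = 4.6120, so ⟨p²⟩ = 4.6120 / 0.53500.
⟨p²⟩ = 8.6205.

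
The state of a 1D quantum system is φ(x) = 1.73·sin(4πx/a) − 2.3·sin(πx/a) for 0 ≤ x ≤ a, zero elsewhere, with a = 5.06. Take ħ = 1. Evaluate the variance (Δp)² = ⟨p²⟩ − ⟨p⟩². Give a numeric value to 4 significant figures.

2.475

Compute ⟨p⟩ and ⟨p²⟩ separately; (Δp)² = ⟨p²⟩ − ⟨p⟩².
d²/dx² sin(jπx/a) = −(jπ/a)²·sin(jπx/a); on 0 ≤ x ≤ a, ∫sin²(jπx/a) dx = a/2 and ∫sin(jπx/a)·sin(lπx/a) dx = 0 for j ≠ l, so only diagonal terms survive in ∫|φ|² and ∫φ·φ″; ∫φ·φ′ dx = [φ²/2] between the walls = 0.
Normalization: ∫|φ|² dx = 20.956.
⟨p⟩ = 0.0000 and ⟨p²⟩ = 2.4748.
(Δp)² = 2.4748 − (0.0000)² = 2.4748.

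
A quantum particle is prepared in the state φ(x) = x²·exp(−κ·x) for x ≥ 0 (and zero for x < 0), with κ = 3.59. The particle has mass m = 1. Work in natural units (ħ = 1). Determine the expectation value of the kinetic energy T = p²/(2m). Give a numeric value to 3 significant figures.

2.15

T = −(ħ²/2m) d²/dx², so ⟨T⟩ = −(ħ²/2m) ∫ φ*·φ'' dx / ∫|φ|² dx; with m = 1.
Differentiate x²·exp(−κ·x) with the product rule; every integrand then reduces to terms xʲ·e^(−2κx) on [0, ∞), with ∫₀^∞ xʲ·e^(−2κx) dx = j!/(2κ)^(j+1).
State is unnormalized: ∫|φ|² dx = 0.0012577, and ∫φ*·(−ħ²/2m · φ'') dx = 0.0027016, so ⟨T⟩ = 0.0027016 / 0.0012577.
⟨T⟩ = 2.1480.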